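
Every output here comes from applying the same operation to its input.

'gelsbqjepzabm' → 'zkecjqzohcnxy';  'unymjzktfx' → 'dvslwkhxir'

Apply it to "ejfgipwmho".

Rule — move the last 2 characters to the front (rotate right by 2), then shift every letter 2 places backward in the alphabet (wrapping around).
Starting from "ejfgipwmho": after the first operation, "hoejfgipwm"; after the second, "fmchdegnuk".

fmchdegnuk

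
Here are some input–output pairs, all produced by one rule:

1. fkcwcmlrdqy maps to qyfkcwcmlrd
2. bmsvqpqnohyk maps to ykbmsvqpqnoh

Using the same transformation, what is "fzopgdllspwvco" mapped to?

Looking at the pairs, the operation is to move the last 2 characters to the front (rotate right by 2).
"fzopgdllspwvco" → "cofzopgdllspwv".

cofzopgdllspwv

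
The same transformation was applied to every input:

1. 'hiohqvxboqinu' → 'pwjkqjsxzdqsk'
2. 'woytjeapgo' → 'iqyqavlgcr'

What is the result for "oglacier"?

gtqincek

The transformation: move the last 2 characters to the front (rotate right by 2), then shift every letter 2 places forward in the alphabet (wrapping around).
Applying that to "oglacier" gives "gtqincek".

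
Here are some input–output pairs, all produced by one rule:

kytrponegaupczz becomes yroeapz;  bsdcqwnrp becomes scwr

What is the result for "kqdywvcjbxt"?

qyvjx

In each case the input is transformed by: keep every other character starting from the second (positions 2nd, 4th, 6th, ...).
So "kqdywvcjbxt" becomes "qyvjx".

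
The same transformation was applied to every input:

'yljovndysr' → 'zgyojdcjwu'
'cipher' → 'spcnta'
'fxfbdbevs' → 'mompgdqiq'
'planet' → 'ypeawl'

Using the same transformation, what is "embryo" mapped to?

Looking at the pairs, the operation is to shift every letter 11 places forward in the alphabet (wrapping around), then move the first 3 characters to the end (rotate left by 3).
"embryo" → "pxmcjz" → "cjzpxm".

cjzpxm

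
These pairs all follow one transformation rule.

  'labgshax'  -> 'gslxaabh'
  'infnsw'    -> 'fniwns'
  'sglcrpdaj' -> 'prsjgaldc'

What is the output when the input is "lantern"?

What's happening: take characters alternately from the front and the back (1st, last, 2nd, 2nd-last, ...), then move the last 2 characters to the front (rotate right by 2).
On "lantern" that produces "etlnarn".

etlnarn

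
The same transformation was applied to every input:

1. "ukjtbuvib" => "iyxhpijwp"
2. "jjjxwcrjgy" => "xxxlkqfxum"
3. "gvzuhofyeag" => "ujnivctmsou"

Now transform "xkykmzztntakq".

In each case the input is transformed by: shift every letter 12 places backward in the alphabet (wrapping around).
Applying that to "xkykmzztntakq" gives "lymyannhbhoye".

lymyannhbhoye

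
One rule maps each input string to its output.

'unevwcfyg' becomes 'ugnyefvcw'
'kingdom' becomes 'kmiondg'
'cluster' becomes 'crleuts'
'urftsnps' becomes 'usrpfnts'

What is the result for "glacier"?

In each case the input is transformed by: take characters alternately from the front and the back (1st, last, 2nd, 2nd-last, ...).
"glacier" → "grleaic".

grleaic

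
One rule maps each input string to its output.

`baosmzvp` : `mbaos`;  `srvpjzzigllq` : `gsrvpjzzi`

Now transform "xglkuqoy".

uxglk

Each output is the input with this applied: delete the last 3 characters, then move the last character to the front.
"xglkuqoy" → "uxglk".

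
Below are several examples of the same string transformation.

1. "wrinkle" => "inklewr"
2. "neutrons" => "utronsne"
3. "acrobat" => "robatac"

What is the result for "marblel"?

rblelma

What's happening: move the first 2 characters to the end (rotate left by 2).
So "marblel" becomes "rblelma".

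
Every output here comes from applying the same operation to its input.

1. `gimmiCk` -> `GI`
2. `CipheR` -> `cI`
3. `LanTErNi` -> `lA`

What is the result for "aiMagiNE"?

Looking at the pairs, the operation is to flip the case of every letter, then keep only the first 2 characters.
Applying both steps to "aiMagiNE": "AImAGIne", then "AI".
(Check on "LanTErNi": → "lANteRnI" → "lA" ✓)

AI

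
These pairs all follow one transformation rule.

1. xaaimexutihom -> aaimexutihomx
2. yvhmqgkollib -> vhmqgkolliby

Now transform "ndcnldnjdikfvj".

Looking at the pairs, the operation is to move the first character to the end.
On "ndcnldnjdikfvj" that produces "dcnldnjdikfvjn".

dcnldnjdikfvjn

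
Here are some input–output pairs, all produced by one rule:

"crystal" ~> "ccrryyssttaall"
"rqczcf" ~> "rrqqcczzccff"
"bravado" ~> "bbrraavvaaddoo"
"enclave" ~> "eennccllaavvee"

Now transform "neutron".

The transformation: double every character.
So "neutron" becomes "nneeuuttrroonn".

nneeuuttrroonn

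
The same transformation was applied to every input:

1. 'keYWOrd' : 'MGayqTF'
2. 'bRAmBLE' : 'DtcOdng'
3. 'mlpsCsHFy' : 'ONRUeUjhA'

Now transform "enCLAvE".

GPencXg

What's happening: shift every letter 2 places forward in the alphabet (wrapping around), then flip the case of every letter.
On "enCLAvE": the first step gives "gpENCxG", and the second then gives "GPencXg".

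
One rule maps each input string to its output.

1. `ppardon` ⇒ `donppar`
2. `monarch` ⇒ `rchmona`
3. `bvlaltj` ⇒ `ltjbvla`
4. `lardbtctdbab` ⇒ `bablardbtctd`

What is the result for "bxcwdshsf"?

hsfbxcwds

Rule — move the last 3 characters to the front (rotate right by 3).
So "bxcwdshsf" becomes "hsfbxcwds".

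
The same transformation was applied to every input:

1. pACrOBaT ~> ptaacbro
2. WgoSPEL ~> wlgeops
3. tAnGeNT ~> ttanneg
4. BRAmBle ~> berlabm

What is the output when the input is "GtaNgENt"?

The transformation: take characters alternately from the front and the back (1st, last, 2nd, 2nd-last, ...), then convert every letter to lowercase.
Starting from "GtaNgENt": after the first operation, "GttNaENg"; after the second, "gttnaeng".

gttnaeng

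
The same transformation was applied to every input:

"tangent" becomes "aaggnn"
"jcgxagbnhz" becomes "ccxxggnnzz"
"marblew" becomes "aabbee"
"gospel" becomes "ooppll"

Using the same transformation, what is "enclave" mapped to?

In each case the input is transformed by: keep every other character starting from the second (positions 2nd, 4th, 6th, ...), then double every character.
Starting from "enclave": after the first operation, "nlv"; after the second, "nnllvv".

nnllvv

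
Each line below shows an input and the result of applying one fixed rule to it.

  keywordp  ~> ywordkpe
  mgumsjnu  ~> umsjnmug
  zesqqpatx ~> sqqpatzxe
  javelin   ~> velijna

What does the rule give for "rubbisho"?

bbishrou

Rule — swap the first and last characters, then move the first 2 characters to the end (rotate left by 2).
Applying both steps to "rubbisho": "oubbishr", then "bbishrou".
(Check on "keywordp": → "peywordk" → "ywordkpe" ✓)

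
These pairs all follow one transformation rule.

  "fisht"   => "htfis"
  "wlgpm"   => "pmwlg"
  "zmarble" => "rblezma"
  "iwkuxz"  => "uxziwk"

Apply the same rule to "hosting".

The pattern: move the first 3 characters to the end (rotate left by 3).
For "hosting" the result is "tinghos".

tinghos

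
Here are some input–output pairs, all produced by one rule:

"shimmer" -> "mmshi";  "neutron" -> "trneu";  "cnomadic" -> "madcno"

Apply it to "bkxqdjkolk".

qdjkobkx

The pattern: delete the last 2 characters, then move the first 3 characters to the end (rotate left by 3).
So "bkxqdjkolk" becomes "qdjkobkx".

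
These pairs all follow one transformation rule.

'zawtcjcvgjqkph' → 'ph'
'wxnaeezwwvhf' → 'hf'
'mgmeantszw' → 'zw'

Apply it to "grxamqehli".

The rule is to keep only the last 2 characters.
For "grxamqehli" the result is "li".

li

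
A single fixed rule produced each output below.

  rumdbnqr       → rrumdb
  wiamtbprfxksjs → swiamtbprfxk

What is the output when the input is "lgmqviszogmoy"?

ylgmqviszog

Looking at the pairs, the operation is to move the last 3 characters to the front (rotate right by 3), then delete the first 2 characters.
On "lgmqviszogmoy": the first step gives "moylgmqviszog", and the second then gives "ylgmqviszog".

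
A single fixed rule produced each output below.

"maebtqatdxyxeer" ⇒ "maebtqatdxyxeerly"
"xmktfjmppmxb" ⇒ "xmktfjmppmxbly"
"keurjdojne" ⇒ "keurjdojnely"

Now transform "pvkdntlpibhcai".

pvkdntlpibhcaily

The pattern: append "ly".
Applying that to "pvkdntlpibhcai" gives "pvkdntlpibhcaily".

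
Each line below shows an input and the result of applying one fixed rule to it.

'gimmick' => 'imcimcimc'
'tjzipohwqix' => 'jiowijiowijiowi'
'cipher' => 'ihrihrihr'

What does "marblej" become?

abeabeabe

The pattern: keep every other character starting from the second (positions 2nd, 4th, 6th, ...), then write the whole string 3 times in a row.
Doing the same to "marblej": "abeabeabe".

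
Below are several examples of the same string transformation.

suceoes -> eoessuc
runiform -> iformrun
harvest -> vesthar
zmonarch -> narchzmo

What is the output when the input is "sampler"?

The pattern: move the first 3 characters to the end (rotate left by 3).
Applying that to "sampler" gives "plersam".

plersam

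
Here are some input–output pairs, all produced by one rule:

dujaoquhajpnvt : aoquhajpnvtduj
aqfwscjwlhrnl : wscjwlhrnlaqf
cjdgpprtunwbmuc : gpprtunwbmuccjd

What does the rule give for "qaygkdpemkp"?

gkdpemkpqay

The transformation: move the first 3 characters to the end (rotate left by 3).
Applying that to "qaygkdpemkp" gives "gkdpemkpqay".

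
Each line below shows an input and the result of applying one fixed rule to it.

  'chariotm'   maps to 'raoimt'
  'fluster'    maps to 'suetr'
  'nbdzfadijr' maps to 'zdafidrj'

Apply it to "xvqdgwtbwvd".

Each output is the input with this applied: swap each adjacent pair of characters (1↔2, 3↔4, ...), then delete the first 2 characters.
On "xvqdgwtbwvd": the first step gives "vxdqwgbtvwd", and the second then gives "dqwgbtvwd".

dqwgbtvwd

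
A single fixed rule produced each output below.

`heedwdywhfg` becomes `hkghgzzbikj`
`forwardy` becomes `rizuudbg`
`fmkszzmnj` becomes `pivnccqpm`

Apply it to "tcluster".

The pattern: shift every letter 3 places forward in the alphabet (wrapping around), then swap each adjacent pair of characters (1↔2, 3↔4, ...).
So "tcluster" becomes "fwxowvuh".
(Check on "heedwdywhfg": → "khhgzgbzkij" → "hkghgzzbikj" ✓)

fwxowvuh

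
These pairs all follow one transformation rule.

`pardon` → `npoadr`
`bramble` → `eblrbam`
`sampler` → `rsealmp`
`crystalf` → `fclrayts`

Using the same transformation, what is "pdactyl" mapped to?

lpydtac

In each case the input is transformed by: take characters alternately from the front and the back (1st, last, 2nd, 2nd-last, ...), then swap each adjacent pair of characters (1↔2, 3↔4, ...).
"pdactyl" → "pldyatc" → "lpydtac".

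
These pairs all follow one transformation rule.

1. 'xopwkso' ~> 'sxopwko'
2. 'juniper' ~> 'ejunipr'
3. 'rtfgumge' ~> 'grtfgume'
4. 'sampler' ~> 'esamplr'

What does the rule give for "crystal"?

acrystl

Rule — move the last character to the front, then swap the first and last characters.
Applying that to "crystal" gives "acrystl".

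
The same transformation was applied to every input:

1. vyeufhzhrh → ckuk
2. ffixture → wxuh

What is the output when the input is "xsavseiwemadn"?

The transformation: shift every letter 3 places forward in the alphabet (wrapping around), then keep only the last 4 characters.
For "xsavseiwemadn", step one produces "avdyvhlzhpdgq"; step two turns that into "pdgq".

pdgq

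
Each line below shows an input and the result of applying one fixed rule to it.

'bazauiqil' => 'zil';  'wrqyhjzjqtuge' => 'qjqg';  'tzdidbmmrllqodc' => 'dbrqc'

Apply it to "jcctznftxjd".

Rule — keep one character in every 3, starting at position 3 (positions 3rd, 6th, 9th, ...).
On "jcctznftxjd" that produces "cnx".

cnx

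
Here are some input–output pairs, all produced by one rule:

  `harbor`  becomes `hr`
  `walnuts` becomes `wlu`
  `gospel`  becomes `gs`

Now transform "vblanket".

vln

Each output is the input with this applied: keep every other character starting from the first (positions 1st, 3rd, 5th, ...), then delete the last character.
Starting from "vblanket": after the first operation, "vlne"; after the second, "vln".
(Check on "gospel": → "gse" → "gs" ✓)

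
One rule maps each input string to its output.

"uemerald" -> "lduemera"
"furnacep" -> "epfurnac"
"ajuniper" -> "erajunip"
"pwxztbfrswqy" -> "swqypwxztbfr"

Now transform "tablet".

Each output is the input with this applied: move the first 2 characters to the end (rotate left by 2), then swap the front and back halves of the string.
Doing the same to "tablet": "ttable".

ttable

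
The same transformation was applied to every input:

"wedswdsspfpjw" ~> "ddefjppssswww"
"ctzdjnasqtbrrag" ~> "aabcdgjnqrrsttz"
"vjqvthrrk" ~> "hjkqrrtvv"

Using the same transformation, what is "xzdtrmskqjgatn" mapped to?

adgjkmnqrsttxz

Each output is the input with this applied: sort the characters into alphabetical order.
"xzdtrmskqjgatn" → "adgjkmnqrsttxz".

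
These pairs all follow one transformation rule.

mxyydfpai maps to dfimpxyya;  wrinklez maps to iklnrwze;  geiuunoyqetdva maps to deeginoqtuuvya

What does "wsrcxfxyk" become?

fkrswxxyc

Rule — sort the characters into alphabetical order, then move the first character to the end.
Starting from "wsrcxfxyk": after the first operation, "cfkrswxxy"; after the second, "fkrswxxyc".
(Check on "mxyydfpai": → "adfimpxyy" → "dfimpxyya" ✓)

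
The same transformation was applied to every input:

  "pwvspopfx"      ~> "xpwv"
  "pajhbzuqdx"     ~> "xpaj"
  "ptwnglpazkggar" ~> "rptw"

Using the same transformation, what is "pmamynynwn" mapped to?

npma

Looking at the pairs, the operation is to move the last character to the front, then keep only the first 4 characters.
"pmamynynwn" → "npmamynynw" → "npma".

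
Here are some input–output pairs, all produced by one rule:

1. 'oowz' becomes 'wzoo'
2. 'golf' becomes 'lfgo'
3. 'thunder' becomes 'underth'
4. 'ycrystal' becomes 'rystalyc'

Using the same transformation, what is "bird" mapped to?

Each output is the input with this applied: move the first 2 characters to the end (rotate left by 2).
For "bird" the result is "rdbi".

rdbi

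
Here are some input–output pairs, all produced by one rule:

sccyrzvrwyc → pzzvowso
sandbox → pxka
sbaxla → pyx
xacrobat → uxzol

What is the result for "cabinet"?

What's happening: delete the last 3 characters, then shift every letter 3 places backward in the alphabet (wrapping around).
For "cabinet" the result is "zxyf".

zxyf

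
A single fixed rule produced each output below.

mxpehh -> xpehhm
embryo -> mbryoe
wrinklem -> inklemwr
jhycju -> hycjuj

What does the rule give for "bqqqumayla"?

Rule — swap the front and back halves of the string, then move the last 2 characters to the front (rotate right by 2).
"bqqqumayla" → "maylabqqqu" → "qumaylabqq".

qumaylabqq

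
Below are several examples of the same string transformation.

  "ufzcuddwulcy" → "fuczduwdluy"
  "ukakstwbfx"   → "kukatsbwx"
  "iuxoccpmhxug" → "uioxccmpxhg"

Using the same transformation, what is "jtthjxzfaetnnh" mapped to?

Looking at the pairs, the operation is to swap each adjacent pair of characters (1↔2, 3↔4, ...), then delete the last character.
Applying both steps to "jtthjxzfaetnnh": "tjhtxjfzeanthn", then "tjhtxjfzeanth".

tjhtxjfzeanth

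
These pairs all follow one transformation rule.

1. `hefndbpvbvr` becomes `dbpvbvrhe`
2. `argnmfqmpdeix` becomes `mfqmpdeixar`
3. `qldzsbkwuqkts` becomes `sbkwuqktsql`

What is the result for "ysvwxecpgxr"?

xecpgxrys

What's happening: move the first 2 characters to the end (rotate left by 2), then delete the first 2 characters.
"ysvwxecpgxr" → "vwxecpgxrys" → "xecpgxrys".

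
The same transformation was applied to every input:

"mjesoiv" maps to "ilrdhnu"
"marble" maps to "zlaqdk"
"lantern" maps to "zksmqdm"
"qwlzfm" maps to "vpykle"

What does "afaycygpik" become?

Looking at the pairs, the operation is to shift every letter 1 place backward in the alphabet (wrapping around), then swap each adjacent pair of characters (1↔2, 3↔4, ...).
For "afaycygpik", step one produces "zezxbxfohj"; step two turns that into "ezxzxbofjh".

ezxzxbofjh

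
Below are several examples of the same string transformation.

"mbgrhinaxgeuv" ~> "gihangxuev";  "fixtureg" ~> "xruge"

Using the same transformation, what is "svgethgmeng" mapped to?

ghtmgneg

The transformation: swap each adjacent pair of characters (1↔2, 3↔4, ...), then delete the first 3 characters.
Working it through for "svgethgmeng": intermediate "vseghtmgneg", final "ghtmgneg".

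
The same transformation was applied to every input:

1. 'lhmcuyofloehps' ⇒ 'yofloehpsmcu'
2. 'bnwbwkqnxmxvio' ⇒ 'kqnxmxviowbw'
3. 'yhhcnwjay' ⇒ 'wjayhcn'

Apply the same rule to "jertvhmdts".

hmdtsrtv

What's happening: delete the first 2 characters, then move the first 3 characters to the end (rotate left by 3).
"jertvhmdts" → "rtvhmdts" → "hmdtsrtv".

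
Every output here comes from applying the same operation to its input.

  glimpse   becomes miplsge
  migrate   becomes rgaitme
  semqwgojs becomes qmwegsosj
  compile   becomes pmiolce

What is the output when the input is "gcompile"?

The rule is to move the first 3 characters to the end (rotate left by 3), then take characters alternately from the front and the back (1st, last, 2nd, 2nd-last, ...).
Starting from "gcompile": after the first operation, "mpilegco"; after the second, "mopcigle".

mopcigle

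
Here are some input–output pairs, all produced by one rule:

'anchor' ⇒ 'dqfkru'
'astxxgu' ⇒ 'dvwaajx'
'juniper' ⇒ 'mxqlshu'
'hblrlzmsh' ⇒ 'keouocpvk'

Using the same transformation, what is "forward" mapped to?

In each case the input is transformed by: shift every letter 3 places forward in the alphabet (wrapping around).
For "forward" the result is "iruzdug".

iruzdug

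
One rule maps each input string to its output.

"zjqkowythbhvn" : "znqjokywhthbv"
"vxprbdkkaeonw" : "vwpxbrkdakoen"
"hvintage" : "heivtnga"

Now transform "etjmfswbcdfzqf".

Looking at the pairs, the operation is to move the last character to the front, then swap each adjacent pair of characters (1↔2, 3↔4, ...).
Starting from "etjmfswbcdfzqf": after the first operation, "fetjmfswbcdfzq"; after the second, "efjtfmwscbfdqz".

efjtfmwscbfdqz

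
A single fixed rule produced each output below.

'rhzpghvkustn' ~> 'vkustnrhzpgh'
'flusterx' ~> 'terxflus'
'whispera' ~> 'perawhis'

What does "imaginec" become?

inecimag

In each case the input is transformed by: swap the front and back halves of the string.
"imaginec" → "inecimag".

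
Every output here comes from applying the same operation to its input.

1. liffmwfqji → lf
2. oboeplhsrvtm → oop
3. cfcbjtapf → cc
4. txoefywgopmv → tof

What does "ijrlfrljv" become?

ir

What's happening: keep every other character starting from the first (positions 1st, 3rd, 5th, ...), then delete the last 3 characters.
On "ijrlfrljv" that produces "ir".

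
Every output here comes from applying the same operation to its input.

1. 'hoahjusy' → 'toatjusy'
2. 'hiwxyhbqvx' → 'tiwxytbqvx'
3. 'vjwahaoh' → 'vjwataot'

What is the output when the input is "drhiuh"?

The pattern: replace every "h" with "t".
So "drhiuh" becomes "drtiut".

drtiut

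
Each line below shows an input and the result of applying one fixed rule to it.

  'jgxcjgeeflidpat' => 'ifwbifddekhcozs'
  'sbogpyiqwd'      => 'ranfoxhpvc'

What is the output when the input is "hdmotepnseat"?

Each output is the input with this applied: shift every letter 1 place backward in the alphabet (wrapping around).
"hdmotepnseat" → "gclnsdomrdzs".

gclnsdomrdzs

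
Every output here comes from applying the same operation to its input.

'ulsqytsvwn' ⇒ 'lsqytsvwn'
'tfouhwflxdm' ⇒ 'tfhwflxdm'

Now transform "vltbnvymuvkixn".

The transformation: remove every vowel.
Applying that to "vltbnvymuvkixn" gives "vltbnvymvkxn".

vltbnvymvkxn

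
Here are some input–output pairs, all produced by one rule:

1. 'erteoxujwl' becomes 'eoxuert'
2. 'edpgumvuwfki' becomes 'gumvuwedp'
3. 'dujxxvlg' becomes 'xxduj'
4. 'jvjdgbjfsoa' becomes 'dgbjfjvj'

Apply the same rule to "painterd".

The pattern: delete the last 3 characters, then move the first 3 characters to the end (rotate left by 3).
On "painterd": the first step gives "paint", and the second then gives "ntpai".

ntpai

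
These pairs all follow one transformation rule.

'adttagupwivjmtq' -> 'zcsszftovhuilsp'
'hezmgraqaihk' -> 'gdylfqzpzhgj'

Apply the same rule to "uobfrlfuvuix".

Looking at the pairs, the operation is to shift every letter 1 place backward in the alphabet (wrapping around).
Applying that to "uobfrlfuvuix" gives "tnaeqketuthw".

tnaeqketuthw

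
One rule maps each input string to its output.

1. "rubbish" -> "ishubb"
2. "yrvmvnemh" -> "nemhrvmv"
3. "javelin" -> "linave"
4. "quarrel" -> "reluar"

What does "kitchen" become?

henitc

Looking at the pairs, the operation is to delete the first character, then swap the front and back halves of the string.
Applying both steps to "kitchen": "itchen", then "henitc".
(Check on "yrvmvnemh": → "rvmvnemh" → "nemhrvmv" ✓)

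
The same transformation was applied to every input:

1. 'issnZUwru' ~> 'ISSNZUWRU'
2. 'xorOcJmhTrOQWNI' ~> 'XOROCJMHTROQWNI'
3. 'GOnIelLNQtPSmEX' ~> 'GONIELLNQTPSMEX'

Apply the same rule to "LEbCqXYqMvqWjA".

The pattern: convert every letter to uppercase.
Applying that to "LEbCqXYqMvqWjA" gives "LEBCQXYQMVQWJA".

LEBCQXYQMVQWJA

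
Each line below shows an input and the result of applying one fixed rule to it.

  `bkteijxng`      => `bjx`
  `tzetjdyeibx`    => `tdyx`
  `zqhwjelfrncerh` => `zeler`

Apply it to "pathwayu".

pay

The rule is to swap each adjacent pair of characters (1↔2, 3↔4, ...), then keep one character in every 3, starting at position 2 (positions 2nd, 5th, 8th, ...).
On "pathwayu": the first step gives "aphtawuy", and the second then gives "pay".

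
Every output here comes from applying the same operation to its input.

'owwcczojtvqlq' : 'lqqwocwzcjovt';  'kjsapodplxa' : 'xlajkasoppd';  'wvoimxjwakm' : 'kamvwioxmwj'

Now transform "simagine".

The pattern: swap each adjacent pair of characters (1↔2, 3↔4, ...), then move the last 3 characters to the front (rotate right by 3).
For "simagine", step one produces "isamigen"; step two turns that into "genisami".

genisami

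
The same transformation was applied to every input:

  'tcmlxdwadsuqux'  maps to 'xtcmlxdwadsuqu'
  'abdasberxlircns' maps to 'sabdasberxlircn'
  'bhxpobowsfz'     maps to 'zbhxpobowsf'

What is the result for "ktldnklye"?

ektldnkly

The rule is to move the last character to the front.
For "ktldnklye" the result is "ektldnkly".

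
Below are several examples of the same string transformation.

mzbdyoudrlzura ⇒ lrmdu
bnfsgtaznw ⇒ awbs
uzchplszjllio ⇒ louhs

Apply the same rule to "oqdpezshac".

scop

The rule is to keep one character in every 3, starting at position 1 (positions 1st, 4th, 7th, ...), then move the last 2 characters to the front (rotate right by 2).
Applying both steps to "oqdpezshac": "opsc", then "scop".
(Check on "uzchplszjllio": → "uhslo" → "louhs" ✓)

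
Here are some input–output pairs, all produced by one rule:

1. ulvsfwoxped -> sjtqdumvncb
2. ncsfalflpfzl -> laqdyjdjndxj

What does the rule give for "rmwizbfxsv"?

pkugxzdvqt

Looking at the pairs, the operation is to shift every letter 2 places backward in the alphabet (wrapping around).
Doing the same to "rmwizbfxsv": "pkugxzdvqt".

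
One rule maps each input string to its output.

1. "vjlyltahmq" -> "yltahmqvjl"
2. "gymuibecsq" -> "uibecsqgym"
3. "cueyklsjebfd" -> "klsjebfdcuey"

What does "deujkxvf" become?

What's happening: swap the front and back halves of the string, then move the last 2 characters to the front (rotate right by 2).
For "deujkxvf", step one produces "kxvfdeuj"; step two turns that into "ujkxvfde".
(Check on "cueyklsjebfd": → "sjebfdcueykl" → "klsjebfdcuey" ✓)

ujkxvfde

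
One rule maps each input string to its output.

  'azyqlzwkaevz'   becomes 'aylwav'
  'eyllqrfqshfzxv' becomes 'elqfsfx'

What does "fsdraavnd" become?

fdavd

What's happening: keep every other character starting from the first (positions 1st, 3rd, 5th, ...).
Applying that to "fsdraavnd" gives "fdavd".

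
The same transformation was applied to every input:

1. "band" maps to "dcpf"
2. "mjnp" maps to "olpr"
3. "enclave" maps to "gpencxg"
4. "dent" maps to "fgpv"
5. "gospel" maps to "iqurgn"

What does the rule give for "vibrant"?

The rule is to shift every letter 2 places forward in the alphabet (wrapping around).
For "vibrant" the result is "xkdtcpv".

xkdtcpv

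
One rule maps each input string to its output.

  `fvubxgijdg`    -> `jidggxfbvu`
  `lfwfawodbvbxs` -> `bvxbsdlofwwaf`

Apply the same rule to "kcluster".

tseurlkc

The rule is to move the last 3 characters to the front (rotate right by 3), then take characters alternately from the front and the back (1st, last, 2nd, 2nd-last, ...).
Applying both steps to "kcluster": "terkclus", then "tseurlkc".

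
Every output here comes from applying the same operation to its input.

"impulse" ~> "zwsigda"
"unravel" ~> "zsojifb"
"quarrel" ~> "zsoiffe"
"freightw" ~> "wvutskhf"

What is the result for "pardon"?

Rule — shift every letter 12 places backward in the alphabet (wrapping around), then sort the characters into reverse alphabetical order.
Applying both steps to "pardon": "dofrcb", then "rofdcb".

rofdcb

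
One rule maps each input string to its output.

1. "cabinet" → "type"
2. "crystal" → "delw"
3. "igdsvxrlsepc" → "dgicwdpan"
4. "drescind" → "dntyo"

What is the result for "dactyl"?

Rule — delete the first 3 characters, then shift every letter 11 places forward in the alphabet (wrapping around).
Starting from "dactyl": after the first operation, "tyl"; after the second, "ejw".

ejw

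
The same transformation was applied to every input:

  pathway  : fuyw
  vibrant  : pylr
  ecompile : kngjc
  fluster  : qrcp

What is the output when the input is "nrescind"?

The rule is to shift every letter 2 places backward in the alphabet (wrapping around), then delete the first 3 characters.
On "nrescind": the first step gives "lpcqaglb", and the second then gives "qaglb".

qaglb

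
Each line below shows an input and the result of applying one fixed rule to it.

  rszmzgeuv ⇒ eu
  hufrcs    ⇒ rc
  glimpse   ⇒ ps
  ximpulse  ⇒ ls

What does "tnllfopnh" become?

The rule is to move the last 3 characters to the front (rotate right by 3), then keep only the first 2 characters.
Working it through for "tnllfopnh": intermediate "pnhtnllfo", final "pn".
(Check on "glimpse": → "pseglim" → "ps" ✓)

pn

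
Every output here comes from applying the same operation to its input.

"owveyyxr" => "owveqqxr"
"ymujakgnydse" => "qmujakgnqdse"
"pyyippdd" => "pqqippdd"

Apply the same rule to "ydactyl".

Each output is the input with this applied: replace every "y" with "q".
Doing the same to "ydactyl": "qdactql".

qdactql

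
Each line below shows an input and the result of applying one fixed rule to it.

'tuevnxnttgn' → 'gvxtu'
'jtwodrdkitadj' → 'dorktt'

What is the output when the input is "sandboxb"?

Rule — keep every other character starting from the second (positions 2nd, 4th, 6th, ...), then swap the first and last characters.
For "sandboxb" the result is "bdoa".

bdoa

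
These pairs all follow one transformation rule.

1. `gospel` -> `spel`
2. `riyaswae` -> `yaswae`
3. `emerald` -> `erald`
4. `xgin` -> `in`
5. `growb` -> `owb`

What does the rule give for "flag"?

What's happening: delete the first 2 characters.
"flag" → "ag".

ag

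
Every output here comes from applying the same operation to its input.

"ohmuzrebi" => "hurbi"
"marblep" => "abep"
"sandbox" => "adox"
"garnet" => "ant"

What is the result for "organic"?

raic

The transformation: swap each adjacent pair of characters (1↔2, 3↔4, ...), then keep every other character starting from the first (positions 1st, 3rd, 5th, ...).
So "organic" becomes "raic".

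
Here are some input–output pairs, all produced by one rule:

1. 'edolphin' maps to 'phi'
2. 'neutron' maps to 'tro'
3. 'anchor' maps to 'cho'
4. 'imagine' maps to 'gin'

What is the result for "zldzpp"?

Looking at the pairs, the operation is to delete the last character, then keep only the last 3 characters.
Working it through for "zldzpp": intermediate "zldzp", final "dzp".

dzp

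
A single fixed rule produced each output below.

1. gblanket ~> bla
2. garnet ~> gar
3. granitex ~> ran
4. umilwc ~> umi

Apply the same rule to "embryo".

emb

Looking at the pairs, the operation is to swap the front and back halves of the string, then keep only the last 3 characters.
"embryo" → "ryoemb" → "emb".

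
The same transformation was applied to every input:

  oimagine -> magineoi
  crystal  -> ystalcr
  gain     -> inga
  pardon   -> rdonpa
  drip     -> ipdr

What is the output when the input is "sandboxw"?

Each output is the input with this applied: move the first 2 characters to the end (rotate left by 2).
Doing the same to "sandboxw": "ndboxwsa".

ndboxwsa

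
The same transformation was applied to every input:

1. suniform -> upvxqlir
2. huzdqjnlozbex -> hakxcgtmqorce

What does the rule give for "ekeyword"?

ughnhbzr

In each case the input is transformed by: move the last 2 characters to the front (rotate right by 2), then shift every letter 3 places forward in the alphabet (wrapping around).
Starting from "ekeyword": after the first operation, "rdekeywo"; after the second, "ughnhbzr".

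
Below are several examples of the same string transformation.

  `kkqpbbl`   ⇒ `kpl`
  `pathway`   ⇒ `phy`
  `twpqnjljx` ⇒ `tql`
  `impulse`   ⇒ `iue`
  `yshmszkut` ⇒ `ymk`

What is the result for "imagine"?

ige

What's happening: keep one character in every 3, starting at position 1 (positions 1st, 4th, 7th, ...).
On "imagine" that produces "ige".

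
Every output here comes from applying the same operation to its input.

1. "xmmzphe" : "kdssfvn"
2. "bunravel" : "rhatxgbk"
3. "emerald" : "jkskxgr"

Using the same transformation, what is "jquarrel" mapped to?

rpwagxxk

Rule — shift every letter 6 places forward in the alphabet (wrapping around), then move the last character to the front.
On "jquarrel" that produces "rpwagxxk".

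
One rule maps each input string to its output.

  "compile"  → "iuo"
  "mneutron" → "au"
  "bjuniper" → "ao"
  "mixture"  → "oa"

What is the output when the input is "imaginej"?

oo

Rule — shift every letter 6 places forward in the alphabet (wrapping around), then keep only the vowels.
Working it through for "imaginej": intermediate "osgmotkp", final "oo".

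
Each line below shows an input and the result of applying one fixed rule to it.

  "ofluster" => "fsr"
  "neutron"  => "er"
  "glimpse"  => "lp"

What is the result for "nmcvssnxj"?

msx

The transformation: keep one character in every 3, starting at position 2 (positions 2nd, 5th, 8th, ...).
Applying that to "nmcvssnxj" gives "msx".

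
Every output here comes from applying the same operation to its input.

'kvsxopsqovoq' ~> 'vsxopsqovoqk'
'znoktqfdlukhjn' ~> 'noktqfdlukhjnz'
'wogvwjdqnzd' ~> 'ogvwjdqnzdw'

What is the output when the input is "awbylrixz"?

wbylrixza

Rule — move the first character to the end.
"awbylrixz" → "wbylrixza".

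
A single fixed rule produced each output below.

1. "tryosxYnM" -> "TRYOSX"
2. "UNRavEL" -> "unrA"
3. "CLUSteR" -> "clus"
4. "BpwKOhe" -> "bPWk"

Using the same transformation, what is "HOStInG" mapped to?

hosT

Rule — flip the case of every letter, then delete the last 3 characters.
For "HOStInG", step one produces "hosTiNg"; step two turns that into "hosT".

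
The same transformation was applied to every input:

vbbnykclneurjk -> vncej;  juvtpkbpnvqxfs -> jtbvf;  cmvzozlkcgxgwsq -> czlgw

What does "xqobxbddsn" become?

Looking at the pairs, the operation is to keep one character in every 3, starting at position 1 (positions 1st, 4th, 7th, ...).
So "xqobxbddsn" becomes "xbdn".

xbdn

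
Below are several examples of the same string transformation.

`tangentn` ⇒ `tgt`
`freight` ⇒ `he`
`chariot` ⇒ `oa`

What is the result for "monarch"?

In each case the input is transformed by: reverse the string, then keep one character in every 3, starting at position 2 (positions 2nd, 5th, 8th, ...).
"monarch" → "hcranom" → "cn".

cn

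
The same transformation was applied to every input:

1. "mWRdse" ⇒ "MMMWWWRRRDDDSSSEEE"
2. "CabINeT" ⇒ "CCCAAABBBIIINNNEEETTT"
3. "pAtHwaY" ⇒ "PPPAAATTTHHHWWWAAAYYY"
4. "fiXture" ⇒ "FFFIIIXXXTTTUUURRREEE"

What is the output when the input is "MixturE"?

The transformation: repeat every character 3 times, then convert every letter to uppercase.
Working it through for "MixturE": intermediate "MMMiiixxxtttuuurrrEEE", final "MMMIIIXXXTTTUUURRREEE".

MMMIIIXXXTTTUUURRREEE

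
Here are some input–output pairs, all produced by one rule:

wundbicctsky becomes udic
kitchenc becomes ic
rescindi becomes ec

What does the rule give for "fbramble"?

The transformation: keep every other character starting from the second (positions 2nd, 4th, 6th, ...), then delete the last 2 characters.
Working it through for "fbramble": intermediate "babe", final "ba".

ba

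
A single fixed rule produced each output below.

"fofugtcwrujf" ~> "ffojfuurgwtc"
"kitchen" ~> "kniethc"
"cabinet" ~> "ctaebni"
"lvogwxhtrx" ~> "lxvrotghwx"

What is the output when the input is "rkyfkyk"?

rkkyykf

The transformation: take characters alternately from the front and the back (1st, last, 2nd, 2nd-last, ...).
Applying that to "rkyfkyk" gives "rkkyykf".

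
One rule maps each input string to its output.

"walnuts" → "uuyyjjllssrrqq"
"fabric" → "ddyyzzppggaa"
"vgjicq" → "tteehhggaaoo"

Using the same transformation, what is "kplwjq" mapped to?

Each output is the input with this applied: double every character, then shift every letter 2 places backward in the alphabet (wrapping around).
Applying that to "kplwjq" gives "iinnjjuuhhoo".

iinnjjuuhhoo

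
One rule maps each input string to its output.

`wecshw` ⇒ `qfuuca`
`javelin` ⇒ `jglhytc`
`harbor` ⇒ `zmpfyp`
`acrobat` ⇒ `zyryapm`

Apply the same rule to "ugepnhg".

lfesecn

Rule — move the last 3 characters to the front (rotate right by 3), then shift every letter 2 places backward in the alphabet (wrapping around).
On "ugepnhg": the first step gives "nhgugep", and the second then gives "lfesecn".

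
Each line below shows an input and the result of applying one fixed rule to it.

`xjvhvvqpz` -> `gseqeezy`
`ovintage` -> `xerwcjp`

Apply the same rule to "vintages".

Each output is the input with this applied: shift every letter 9 places forward in the alphabet (wrapping around), then delete the last character.
For "vintages", step one produces "erwcjpnb"; step two turns that into "erwcjpn".

erwcjpn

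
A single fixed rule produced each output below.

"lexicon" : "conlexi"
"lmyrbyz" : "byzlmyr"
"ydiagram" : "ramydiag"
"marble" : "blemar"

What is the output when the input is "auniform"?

Looking at the pairs, the operation is to move the last 3 characters to the front (rotate right by 3).
Doing the same to "auniform": "ormaunif".

ormaunif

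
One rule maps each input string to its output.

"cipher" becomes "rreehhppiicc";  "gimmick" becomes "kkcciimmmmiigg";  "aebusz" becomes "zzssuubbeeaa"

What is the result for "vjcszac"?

ccaazzssccjjvv

The rule is to reverse the string, then double every character.
For "vjcszac", step one produces "cazscjv"; step two turns that into "ccaazzssccjjvv".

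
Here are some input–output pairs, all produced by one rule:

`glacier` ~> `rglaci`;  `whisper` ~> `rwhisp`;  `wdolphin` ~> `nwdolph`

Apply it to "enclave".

Looking at the pairs, the operation is to move the last character to the front, then delete the last character.
Working it through for "enclave": intermediate "eenclav", final "eencla".

eencla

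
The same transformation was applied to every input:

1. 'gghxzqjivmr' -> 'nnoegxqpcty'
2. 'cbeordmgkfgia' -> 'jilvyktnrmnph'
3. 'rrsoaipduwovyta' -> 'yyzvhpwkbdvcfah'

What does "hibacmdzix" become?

In each case the input is transformed by: shift every letter 7 places forward in the alphabet (wrapping around).
Doing the same to "hibacmdzix": "opihjtkgpe".

opihjtkgpe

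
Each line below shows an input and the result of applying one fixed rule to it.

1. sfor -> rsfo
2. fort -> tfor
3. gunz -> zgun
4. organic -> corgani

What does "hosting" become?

ghostin

Each output is the input with this applied: move the last character to the front.
For "hosting" the result is "ghostin".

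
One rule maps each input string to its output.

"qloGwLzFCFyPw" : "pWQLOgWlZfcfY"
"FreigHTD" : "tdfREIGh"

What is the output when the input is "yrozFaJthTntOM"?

What's happening: move the last 2 characters to the front (rotate right by 2), then flip the case of every letter.
Doing the same to "yrozFaJthTntOM": "omYROZfAjTHtNT".

omYROZfAjTHtNT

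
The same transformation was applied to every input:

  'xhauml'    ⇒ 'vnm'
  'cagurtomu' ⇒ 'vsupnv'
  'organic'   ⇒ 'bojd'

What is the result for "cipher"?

The pattern: delete the first 3 characters, then shift every letter 1 place forward in the alphabet (wrapping around).
Working it through for "cipher": intermediate "her", final "ifs".

ifs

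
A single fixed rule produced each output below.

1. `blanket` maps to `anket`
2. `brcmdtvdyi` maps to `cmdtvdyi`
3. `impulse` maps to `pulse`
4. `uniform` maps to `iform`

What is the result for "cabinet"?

Rule — delete the first 2 characters.
Applying that to "cabinet" gives "binet".

binet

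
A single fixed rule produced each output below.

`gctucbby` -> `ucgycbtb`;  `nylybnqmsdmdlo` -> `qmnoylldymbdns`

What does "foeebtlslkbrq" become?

The pattern: take characters alternately from the front and the back (1st, last, 2nd, 2nd-last, ...), then move the last 2 characters to the front (rotate right by 2).
Working it through for "foeebtlslkbrq": intermediate "fqorebekbltsl", final "slfqorebekblt".

slfqorebekblt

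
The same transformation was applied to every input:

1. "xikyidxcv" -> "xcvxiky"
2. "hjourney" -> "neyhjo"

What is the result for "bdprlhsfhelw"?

elwbdprlhs

What's happening: move the last 3 characters to the front (rotate right by 3), then delete the last 2 characters.
For "bdprlhsfhelw" the result is "elwbdprlhs".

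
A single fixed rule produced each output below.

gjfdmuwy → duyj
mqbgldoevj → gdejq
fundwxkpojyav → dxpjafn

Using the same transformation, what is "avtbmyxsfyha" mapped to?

bysyav

Looking at the pairs, the operation is to move the first 3 characters to the end (rotate left by 3), then keep every other character starting from the first (positions 1st, 3rd, 5th, ...).
Working it through for "avtbmyxsfyha": intermediate "bmyxsfyhaavt", final "bysyav".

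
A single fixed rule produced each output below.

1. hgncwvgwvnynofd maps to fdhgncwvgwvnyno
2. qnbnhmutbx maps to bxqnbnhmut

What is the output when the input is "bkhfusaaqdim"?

In each case the input is transformed by: move the last 2 characters to the front (rotate right by 2).
For "bkhfusaaqdim" the result is "imbkhfusaaqd".

imbkhfusaaqd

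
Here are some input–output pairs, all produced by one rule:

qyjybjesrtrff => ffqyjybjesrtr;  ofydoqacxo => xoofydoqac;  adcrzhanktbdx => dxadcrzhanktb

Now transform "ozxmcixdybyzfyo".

In each case the input is transformed by: move the last 2 characters to the front (rotate right by 2).
Doing the same to "ozxmcixdybyzfyo": "yoozxmcixdybyzf".

yoozxmcixdybyzf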